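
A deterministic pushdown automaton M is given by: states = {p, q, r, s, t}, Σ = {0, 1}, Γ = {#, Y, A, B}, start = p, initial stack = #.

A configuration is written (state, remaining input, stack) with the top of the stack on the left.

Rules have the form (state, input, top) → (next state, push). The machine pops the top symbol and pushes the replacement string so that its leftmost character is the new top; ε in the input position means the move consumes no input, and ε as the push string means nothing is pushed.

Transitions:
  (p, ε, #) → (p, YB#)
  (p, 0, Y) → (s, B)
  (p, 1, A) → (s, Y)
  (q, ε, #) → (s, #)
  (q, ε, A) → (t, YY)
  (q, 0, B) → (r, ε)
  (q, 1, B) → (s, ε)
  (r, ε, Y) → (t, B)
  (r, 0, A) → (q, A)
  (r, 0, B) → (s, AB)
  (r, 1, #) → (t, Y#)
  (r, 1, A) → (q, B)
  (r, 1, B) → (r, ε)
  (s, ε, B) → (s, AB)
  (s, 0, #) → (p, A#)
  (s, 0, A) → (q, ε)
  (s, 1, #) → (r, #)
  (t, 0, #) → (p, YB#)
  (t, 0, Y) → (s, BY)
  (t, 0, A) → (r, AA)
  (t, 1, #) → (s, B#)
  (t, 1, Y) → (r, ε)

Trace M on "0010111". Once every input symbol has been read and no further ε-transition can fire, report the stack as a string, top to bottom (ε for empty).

(p, 0010111, #) ⊢ (p, 0010111, YB#) ⊢ (s, 010111, BB#) ⊢ (s, 010111, ABB#) ⊢ (q, 10111, BB#) ⊢ (s, 0111, B#) ⊢ (s, 0111, AB#) ⊢ (q, 111, B#) ⊢ (s, 11, #) ⊢ (r, 1, #) ⊢ (t, ε, Y#)
All input consumed in state t with stack Y#.

Y#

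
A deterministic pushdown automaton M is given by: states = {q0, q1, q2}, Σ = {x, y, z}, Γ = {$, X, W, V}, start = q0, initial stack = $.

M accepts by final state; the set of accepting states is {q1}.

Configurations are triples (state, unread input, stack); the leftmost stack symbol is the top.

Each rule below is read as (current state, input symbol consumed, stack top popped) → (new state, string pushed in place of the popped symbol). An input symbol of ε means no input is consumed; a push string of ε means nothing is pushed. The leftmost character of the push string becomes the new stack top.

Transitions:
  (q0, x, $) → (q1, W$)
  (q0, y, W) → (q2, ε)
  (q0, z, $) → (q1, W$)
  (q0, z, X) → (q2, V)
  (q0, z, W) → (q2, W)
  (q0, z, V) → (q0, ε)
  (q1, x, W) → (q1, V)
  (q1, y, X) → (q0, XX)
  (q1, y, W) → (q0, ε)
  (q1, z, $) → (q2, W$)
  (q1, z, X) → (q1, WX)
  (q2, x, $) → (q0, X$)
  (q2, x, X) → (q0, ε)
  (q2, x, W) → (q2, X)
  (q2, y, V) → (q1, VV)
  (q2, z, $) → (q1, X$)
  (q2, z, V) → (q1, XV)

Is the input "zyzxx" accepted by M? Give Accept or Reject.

Reject

(q0, zyzxx, $)
  read z, top $: go to q1, push W$ → (q1, yzxx, W$)
  read y, top W: go to q0, push ε → (q0, zxx, $)
  read z, top $: go to q1, push W$ → (q1, xx, W$)
  read x, top W: go to q1, push V → (q1, x, V$)
No transition applies at (q1, x, V$); input not fully consumed.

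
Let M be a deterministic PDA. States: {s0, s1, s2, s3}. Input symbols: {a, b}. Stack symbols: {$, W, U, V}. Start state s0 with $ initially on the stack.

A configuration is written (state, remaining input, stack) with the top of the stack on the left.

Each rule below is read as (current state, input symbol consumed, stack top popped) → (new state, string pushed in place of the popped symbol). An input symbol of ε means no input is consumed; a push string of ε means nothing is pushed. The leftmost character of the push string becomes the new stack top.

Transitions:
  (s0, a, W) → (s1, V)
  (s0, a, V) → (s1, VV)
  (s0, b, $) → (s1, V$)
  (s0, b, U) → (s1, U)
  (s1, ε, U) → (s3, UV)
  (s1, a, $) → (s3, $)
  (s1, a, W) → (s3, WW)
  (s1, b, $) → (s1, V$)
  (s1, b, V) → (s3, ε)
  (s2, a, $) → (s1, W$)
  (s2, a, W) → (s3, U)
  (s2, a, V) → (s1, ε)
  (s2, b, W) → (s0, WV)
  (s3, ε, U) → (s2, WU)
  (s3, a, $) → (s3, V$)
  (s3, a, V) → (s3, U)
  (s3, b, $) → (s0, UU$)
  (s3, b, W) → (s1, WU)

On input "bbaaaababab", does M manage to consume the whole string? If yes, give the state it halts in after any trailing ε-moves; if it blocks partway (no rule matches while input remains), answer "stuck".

(s0, bbaaaababab, $)
  read b, top $: go to s1, push V$ → (s1, baaaababab, V$)
  read b, top V: go to s3, push ε → (s3, aaaababab, $)
  read a, top $: go to s3, push V$ → (s3, aaababab, V$)
  read a, top V: go to s3, push U → (s3, aababab, U$)
  ε-move, top U: go to s2, push WU → (s2, aababab, WU$)
  read a, top W: go to s3, push U → (s3, ababab, UU$)
  ε-move, top U: go to s2, push WU → (s2, ababab, WUU$)
  read a, top W: go to s3, push U → (s3, babab, UUU$)
  ε-move, top U: go to s2, push WU → (s2, babab, WUUU$)
  read b, top W: go to s0, push WV → (s0, abab, WVUUU$)
  read a, top W: go to s1, push V → (s1, bab, VVUUU$)
  read b, top V: go to s3, push ε → (s3, ab, VUUU$)
  read a, top V: go to s3, push U → (s3, b, UUUU$)
  ε-move, top U: go to s2, push WU → (s2, b, WUUUU$)
  read b, top W: go to s0, push WV → (s0, ε, WVUUUU$)
All input consumed; M is in state s0.

s0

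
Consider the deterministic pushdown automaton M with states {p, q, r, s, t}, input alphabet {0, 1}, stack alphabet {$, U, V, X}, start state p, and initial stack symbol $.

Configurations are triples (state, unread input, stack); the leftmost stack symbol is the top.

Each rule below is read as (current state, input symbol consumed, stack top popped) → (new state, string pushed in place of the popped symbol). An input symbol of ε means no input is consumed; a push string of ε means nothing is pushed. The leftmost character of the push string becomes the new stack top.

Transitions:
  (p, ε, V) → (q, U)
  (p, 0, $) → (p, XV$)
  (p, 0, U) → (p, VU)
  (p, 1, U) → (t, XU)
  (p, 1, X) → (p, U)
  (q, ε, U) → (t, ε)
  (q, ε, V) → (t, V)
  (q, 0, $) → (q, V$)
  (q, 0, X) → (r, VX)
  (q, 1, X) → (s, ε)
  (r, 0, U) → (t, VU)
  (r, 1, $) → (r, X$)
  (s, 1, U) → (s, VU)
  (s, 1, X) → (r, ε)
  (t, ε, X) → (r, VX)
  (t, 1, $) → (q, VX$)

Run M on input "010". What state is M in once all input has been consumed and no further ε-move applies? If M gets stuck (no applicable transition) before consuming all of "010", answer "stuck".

t

(p, 010, $) ⊢ (p, 10, XV$) ⊢ (p, 0, UV$) ⊢ (p, ε, VUV$) ⊢ (q, ε, UUV$) ⊢ (t, ε, UV$)
All input consumed; M is in state t.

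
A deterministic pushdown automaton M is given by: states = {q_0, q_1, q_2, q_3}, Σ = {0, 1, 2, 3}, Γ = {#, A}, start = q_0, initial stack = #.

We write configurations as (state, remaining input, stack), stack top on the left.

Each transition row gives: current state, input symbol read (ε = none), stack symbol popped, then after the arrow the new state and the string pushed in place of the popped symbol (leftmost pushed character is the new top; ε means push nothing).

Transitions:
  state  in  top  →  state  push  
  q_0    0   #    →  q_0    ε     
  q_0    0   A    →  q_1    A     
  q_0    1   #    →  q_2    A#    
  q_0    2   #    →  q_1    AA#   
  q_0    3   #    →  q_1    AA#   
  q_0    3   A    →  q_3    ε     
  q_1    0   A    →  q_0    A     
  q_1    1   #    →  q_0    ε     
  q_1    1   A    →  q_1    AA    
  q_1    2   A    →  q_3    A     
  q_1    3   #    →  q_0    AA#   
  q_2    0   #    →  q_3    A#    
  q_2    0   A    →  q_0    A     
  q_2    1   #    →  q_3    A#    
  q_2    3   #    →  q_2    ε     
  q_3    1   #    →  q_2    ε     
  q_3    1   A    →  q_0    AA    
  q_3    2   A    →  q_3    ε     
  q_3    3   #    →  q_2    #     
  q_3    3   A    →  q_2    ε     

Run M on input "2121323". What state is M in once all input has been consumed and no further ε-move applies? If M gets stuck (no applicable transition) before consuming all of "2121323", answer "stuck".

(q_0, 2121323, #) ⊢ (q_1, 121323, AA#) ⊢ (q_1, 21323, AAA#) ⊢ (q_3, 1323, AAA#) ⊢ (q_0, 323, AAAA#) ⊢ (q_3, 23, AAA#) ⊢ (q_3, 3, AA#) ⊢ (q_2, ε, A#)
All input consumed; M is in state q_2.

q_2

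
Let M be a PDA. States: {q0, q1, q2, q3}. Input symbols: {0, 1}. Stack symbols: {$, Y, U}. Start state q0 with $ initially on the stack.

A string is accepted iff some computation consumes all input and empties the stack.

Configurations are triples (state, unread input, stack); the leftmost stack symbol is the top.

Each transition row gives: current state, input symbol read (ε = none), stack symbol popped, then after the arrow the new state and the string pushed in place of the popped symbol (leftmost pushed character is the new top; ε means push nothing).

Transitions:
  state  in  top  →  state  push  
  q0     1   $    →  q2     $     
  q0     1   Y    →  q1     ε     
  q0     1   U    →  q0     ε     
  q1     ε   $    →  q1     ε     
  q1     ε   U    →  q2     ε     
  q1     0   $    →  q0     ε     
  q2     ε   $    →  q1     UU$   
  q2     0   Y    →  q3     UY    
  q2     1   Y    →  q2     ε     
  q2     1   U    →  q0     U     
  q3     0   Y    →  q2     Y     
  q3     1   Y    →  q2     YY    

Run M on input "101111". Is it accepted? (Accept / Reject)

No computation consumes all input and empties the stack.

Reject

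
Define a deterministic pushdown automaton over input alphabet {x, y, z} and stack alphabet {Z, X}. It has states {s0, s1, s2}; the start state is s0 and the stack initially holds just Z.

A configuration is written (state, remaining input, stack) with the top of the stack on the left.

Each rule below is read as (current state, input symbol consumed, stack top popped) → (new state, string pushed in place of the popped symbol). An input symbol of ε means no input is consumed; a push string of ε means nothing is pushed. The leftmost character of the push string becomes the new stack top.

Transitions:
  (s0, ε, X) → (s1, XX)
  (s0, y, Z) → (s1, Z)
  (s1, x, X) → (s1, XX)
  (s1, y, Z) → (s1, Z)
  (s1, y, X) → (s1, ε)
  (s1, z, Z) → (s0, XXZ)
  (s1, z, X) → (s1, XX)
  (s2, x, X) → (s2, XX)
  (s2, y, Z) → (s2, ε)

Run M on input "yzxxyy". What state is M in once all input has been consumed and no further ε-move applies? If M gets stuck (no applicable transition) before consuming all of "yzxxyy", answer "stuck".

(s0, yzxxyy, Z)
  read y, top Z: go to s1, push Z → (s1, zxxyy, Z)
  read z, top Z: go to s0, push XXZ → (s0, xxyy, XXZ)
  ε-move, top X: go to s1, push XX → (s1, xxyy, XXXZ)
  read x, top X: go to s1, push XX → (s1, xyy, XXXXZ)
  read x, top X: go to s1, push XX → (s1, yy, XXXXXZ)
  read y, top X: go to s1, push ε → (s1, y, XXXXZ)
  read y, top X: go to s1, push ε → (s1, ε, XXXZ)
All input consumed; M is in state s1.

s1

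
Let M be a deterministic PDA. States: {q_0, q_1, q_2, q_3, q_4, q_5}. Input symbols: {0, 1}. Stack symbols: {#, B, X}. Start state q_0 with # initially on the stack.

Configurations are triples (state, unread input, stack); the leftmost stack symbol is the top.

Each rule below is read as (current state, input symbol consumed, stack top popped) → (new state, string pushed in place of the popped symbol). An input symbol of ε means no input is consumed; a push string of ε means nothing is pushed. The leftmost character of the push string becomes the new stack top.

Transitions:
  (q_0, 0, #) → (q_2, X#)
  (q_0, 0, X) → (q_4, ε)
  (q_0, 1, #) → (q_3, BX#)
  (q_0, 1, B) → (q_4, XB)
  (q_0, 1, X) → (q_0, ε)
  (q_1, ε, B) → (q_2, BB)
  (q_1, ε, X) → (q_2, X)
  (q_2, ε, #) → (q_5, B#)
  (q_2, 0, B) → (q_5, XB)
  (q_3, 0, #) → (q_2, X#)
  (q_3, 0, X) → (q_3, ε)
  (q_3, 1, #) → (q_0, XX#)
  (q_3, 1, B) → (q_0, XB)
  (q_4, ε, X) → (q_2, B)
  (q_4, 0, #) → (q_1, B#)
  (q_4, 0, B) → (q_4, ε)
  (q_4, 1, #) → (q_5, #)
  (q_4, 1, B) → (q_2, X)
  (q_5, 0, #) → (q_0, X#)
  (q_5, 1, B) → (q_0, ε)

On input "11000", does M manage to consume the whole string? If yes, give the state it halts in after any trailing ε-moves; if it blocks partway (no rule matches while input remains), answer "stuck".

(q_0, 11000, #)
  read 1, top #: go to q_3, push BX# → (q_3, 1000, BX#)
  read 1, top B: go to q_0, push XB → (q_0, 000, XBX#)
  read 0, top X: go to q_4, push ε → (q_4, 00, BX#)
  read 0, top B: go to q_4, push ε → (q_4, 0, X#)
  ε-move, top X: go to q_2, push B → (q_2, 0, B#)
  read 0, top B: go to q_5, push XB → (q_5, ε, XB#)
All input consumed; M is in state q_5.

q_5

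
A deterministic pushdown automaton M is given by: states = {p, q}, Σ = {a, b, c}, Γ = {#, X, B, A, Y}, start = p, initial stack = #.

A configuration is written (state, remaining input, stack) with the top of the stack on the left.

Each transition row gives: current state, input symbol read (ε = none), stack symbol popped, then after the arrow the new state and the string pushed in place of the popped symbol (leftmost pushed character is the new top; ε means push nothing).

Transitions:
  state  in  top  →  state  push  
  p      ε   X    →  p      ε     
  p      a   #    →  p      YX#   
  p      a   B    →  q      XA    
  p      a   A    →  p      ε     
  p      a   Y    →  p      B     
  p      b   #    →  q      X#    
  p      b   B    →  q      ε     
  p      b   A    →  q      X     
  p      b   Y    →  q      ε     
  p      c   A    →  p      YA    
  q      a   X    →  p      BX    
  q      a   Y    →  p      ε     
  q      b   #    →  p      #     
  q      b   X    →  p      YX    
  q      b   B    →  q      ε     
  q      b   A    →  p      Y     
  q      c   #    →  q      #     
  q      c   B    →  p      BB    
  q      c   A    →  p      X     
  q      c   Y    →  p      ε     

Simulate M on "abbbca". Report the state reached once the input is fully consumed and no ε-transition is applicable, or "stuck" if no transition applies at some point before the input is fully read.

stuck

(p, abbbca, #)
  read a, top #: go to p, push YX# → (p, bbbca, YX#)
  read b, top Y: go to q, push ε → (q, bbca, X#)
  read b, top X: go to p, push YX → (p, bca, YX#)
  read b, top Y: go to q, push ε → (q, ca, X#)
No transition for (q, c, top X); M blocks with input ca remaining.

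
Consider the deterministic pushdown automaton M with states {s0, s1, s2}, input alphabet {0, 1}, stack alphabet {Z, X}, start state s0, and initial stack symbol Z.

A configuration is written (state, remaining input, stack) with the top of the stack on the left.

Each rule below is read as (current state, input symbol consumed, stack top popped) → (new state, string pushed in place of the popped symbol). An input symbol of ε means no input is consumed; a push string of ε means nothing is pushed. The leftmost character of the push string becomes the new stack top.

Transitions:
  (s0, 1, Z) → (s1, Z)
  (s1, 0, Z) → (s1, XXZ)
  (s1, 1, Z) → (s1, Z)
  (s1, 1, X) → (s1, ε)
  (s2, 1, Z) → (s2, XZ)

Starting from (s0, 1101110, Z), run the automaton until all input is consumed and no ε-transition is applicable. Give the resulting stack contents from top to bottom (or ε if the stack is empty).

XXZ

(s0, 1101110, Z)
  read 1, top Z: go to s1, push Z → (s1, 101110, Z)
  read 1, top Z: go to s1, push Z → (s1, 01110, Z)
  read 0, top Z: go to s1, push XXZ → (s1, 1110, XXZ)
  read 1, top X: go to s1, push ε → (s1, 110, XZ)
  read 1, top X: go to s1, push ε → (s1, 10, Z)
  read 1, top Z: go to s1, push Z → (s1, 0, Z)
  read 0, top Z: go to s1, push XXZ → (s1, ε, XXZ)
All input consumed in state s1 with stack XXZ.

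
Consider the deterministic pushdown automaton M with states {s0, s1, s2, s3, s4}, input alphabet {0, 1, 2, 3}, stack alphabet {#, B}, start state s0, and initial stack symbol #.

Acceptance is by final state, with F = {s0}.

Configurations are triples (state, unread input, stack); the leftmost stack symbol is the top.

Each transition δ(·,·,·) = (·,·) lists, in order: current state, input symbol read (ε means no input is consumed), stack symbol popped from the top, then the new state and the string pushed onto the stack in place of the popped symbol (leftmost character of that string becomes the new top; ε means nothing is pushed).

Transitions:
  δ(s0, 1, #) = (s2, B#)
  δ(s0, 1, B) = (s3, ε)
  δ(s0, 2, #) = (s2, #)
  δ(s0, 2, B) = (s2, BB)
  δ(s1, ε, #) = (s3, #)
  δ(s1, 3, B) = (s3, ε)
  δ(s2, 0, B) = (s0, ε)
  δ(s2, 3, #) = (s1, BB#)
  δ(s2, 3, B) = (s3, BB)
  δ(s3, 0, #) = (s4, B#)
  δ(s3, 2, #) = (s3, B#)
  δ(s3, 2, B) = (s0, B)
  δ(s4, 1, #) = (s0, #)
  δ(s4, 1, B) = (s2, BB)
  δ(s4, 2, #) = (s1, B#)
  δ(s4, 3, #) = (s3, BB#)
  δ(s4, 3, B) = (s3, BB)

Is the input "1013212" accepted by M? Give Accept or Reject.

Accept

(s0, 1013212, #)
  read 1, top #: go to s2, push B# → (s2, 013212, B#)
  read 0, top B: go to s0, push ε → (s0, 13212, #)
  read 1, top #: go to s2, push B# → (s2, 3212, B#)
  read 3, top B: go to s3, push BB → (s3, 212, BB#)
  read 2, top B: go to s0, push B → (s0, 12, BB#)
  read 1, top B: go to s3, push ε → (s3, 2, B#)
  read 2, top B: go to s0, push B → (s0, ε, B#)
All input consumed; state s0 ∈ F.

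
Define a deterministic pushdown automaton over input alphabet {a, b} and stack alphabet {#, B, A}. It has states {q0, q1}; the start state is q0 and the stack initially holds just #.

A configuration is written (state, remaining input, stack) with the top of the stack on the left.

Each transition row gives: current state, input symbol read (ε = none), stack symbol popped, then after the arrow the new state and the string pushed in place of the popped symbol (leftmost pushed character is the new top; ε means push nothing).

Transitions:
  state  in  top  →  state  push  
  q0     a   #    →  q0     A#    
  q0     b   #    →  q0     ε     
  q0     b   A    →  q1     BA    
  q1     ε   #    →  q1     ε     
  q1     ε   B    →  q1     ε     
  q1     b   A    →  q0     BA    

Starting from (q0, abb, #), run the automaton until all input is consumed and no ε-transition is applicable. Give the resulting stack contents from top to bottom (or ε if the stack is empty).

BA#

(q0, abb, #)
  read a, top #: go to q0, push A# → (q0, bb, A#)
  read b, top A: go to q1, push BA → (q1, b, BA#)
  ε-move, top B: go to q1, push ε → (q1, b, A#)
  read b, top A: go to q0, push BA → (q0, ε, BA#)
All input consumed in state q0 with stack BA#.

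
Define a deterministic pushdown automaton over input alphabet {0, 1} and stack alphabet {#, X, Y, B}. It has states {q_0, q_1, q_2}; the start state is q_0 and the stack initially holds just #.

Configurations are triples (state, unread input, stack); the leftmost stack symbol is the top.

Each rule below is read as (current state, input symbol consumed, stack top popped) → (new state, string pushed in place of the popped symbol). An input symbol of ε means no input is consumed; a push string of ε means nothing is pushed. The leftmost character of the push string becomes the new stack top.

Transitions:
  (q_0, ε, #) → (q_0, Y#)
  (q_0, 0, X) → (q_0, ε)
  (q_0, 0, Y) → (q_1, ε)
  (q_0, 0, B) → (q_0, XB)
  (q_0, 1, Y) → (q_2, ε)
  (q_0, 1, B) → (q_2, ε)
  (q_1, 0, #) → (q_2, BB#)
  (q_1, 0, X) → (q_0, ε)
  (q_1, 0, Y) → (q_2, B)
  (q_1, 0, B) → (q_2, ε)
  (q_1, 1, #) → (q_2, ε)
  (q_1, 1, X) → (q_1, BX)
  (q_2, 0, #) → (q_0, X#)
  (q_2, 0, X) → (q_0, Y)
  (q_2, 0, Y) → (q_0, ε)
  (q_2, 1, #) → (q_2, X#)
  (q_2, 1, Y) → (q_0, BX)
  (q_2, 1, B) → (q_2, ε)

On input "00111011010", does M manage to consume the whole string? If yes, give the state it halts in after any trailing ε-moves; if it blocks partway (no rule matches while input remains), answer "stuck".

(q_0, 00111011010, #) ⊢ (q_0, 00111011010, Y#) ⊢ (q_1, 0111011010, #) ⊢ (q_2, 111011010, BB#) ⊢ (q_2, 11011010, B#) ⊢ (q_2, 1011010, #) ⊢ (q_2, 011010, X#) ⊢ (q_0, 11010, Y#) ⊢ (q_2, 1010, #) ⊢ (q_2, 010, X#) ⊢ (q_0, 10, Y#) ⊢ (q_2, 0, #) ⊢ (q_0, ε, X#)
All input consumed; M is in state q_0.

q_0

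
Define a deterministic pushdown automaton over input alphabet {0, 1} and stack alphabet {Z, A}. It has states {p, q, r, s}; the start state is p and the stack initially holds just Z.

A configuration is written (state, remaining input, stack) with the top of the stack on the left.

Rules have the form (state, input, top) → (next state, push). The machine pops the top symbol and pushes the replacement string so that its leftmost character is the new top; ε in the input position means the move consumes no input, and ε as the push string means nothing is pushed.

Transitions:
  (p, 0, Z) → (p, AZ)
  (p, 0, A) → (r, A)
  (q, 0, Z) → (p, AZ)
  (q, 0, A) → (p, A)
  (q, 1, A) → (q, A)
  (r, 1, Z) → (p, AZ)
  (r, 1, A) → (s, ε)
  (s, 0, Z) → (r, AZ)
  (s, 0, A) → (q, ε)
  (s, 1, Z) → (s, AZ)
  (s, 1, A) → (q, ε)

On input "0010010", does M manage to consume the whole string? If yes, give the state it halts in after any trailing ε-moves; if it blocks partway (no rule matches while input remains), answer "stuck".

stuck

(p, 0010010, Z)
  read 0, top Z: go to p, push AZ → (p, 010010, AZ)
  read 0, top A: go to r, push A → (r, 10010, AZ)
  read 1, top A: go to s, push ε → (s, 0010, Z)
  read 0, top Z: go to r, push AZ → (r, 010, AZ)
No transition for (r, 0, top A); M blocks with input 010 remaining.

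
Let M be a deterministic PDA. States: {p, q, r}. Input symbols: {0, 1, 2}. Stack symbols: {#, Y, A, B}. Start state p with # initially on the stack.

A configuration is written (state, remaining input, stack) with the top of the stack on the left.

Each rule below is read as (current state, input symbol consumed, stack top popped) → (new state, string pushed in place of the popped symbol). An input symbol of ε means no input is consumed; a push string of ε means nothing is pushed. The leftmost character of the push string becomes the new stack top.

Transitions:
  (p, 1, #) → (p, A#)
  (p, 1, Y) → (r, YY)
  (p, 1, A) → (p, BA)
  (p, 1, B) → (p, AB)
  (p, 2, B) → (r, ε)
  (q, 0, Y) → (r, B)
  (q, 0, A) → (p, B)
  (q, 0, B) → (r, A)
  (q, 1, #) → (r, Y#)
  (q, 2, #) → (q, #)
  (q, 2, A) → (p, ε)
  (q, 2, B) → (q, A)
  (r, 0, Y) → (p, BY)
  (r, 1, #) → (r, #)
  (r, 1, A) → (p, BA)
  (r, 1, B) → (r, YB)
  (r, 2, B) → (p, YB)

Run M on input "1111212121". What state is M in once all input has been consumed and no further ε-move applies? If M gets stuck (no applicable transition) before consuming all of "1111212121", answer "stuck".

p

(p, 1111212121, #)
  read 1, top #: go to p, push A# → (p, 111212121, A#)
  read 1, top A: go to p, push BA → (p, 11212121, BA#)
  read 1, top B: go to p, push AB → (p, 1212121, ABA#)
  read 1, top A: go to p, push BA → (p, 212121, BABA#)
  read 2, top B: go to r, push ε → (r, 12121, ABA#)
  read 1, top A: go to p, push BA → (p, 2121, BABA#)
  read 2, top B: go to r, push ε → (r, 121, ABA#)
  read 1, top A: go to p, push BA → (p, 21, BABA#)
  read 2, top B: go to r, push ε → (r, 1, ABA#)
  read 1, top A: go to p, push BA → (p, ε, BABA#)
All input consumed; M is in state p.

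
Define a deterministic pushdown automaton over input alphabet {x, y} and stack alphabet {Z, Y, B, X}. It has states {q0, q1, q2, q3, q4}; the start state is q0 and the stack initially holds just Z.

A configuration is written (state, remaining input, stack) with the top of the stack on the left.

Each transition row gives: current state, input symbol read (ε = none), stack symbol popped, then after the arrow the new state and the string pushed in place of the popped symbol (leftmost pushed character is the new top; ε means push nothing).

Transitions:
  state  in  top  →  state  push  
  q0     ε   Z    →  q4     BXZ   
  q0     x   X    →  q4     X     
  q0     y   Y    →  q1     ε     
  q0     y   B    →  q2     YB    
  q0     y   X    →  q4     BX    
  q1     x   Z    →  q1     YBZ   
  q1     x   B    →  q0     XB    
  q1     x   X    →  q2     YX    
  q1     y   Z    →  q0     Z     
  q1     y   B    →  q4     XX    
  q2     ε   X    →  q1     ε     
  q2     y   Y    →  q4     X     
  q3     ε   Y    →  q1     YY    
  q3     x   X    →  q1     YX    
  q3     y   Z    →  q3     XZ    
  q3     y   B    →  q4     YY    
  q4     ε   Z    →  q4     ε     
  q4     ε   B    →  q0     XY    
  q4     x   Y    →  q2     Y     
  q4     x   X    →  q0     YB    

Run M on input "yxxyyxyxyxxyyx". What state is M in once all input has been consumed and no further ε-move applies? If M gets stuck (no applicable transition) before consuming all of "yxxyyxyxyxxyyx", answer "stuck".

(q0, yxxyyxyxyxxyyx, Z)
  ε-move, top Z: go to q4, push BXZ → (q4, yxxyyxyxyxxyyx, BXZ)
  ε-move, top B: go to q0, push XY → (q0, yxxyyxyxyxxyyx, XYXZ)
  read y, top X: go to q4, push BX → (q4, xxyyxyxyxxyyx, BXYXZ)
  ε-move, top B: go to q0, push XY → (q0, xxyyxyxyxxyyx, XYXYXZ)
  read x, top X: go to q4, push X → (q4, xyyxyxyxxyyx, XYXYXZ)
  read x, top X: go to q0, push YB → (q0, yyxyxyxxyyx, YBYXYXZ)
  read y, top Y: go to q1, push ε → (q1, yxyxyxxyyx, BYXYXZ)
  read y, top B: go to q4, push XX → (q4, xyxyxxyyx, XXYXYXZ)
  read x, top X: go to q0, push YB → (q0, yxyxxyyx, YBXYXYXZ)
  read y, top Y: go to q1, push ε → (q1, xyxxyyx, BXYXYXZ)
  read x, top B: go to q0, push XB → (q0, yxxyyx, XBXYXYXZ)
  read y, top X: go to q4, push BX → (q4, xxyyx, BXBXYXYXZ)
  ε-move, top B: go to q0, push XY → (q0, xxyyx, XYXBXYXYXZ)
  read x, top X: go to q4, push X → (q4, xyyx, XYXBXYXYXZ)
  read x, top X: go to q0, push YB → (q0, yyx, YBYXBXYXYXZ)
  read y, top Y: go to q1, push ε → (q1, yx, BYXBXYXYXZ)
  read y, top B: go to q4, push XX → (q4, x, XXYXBXYXYXZ)
  read x, top X: go to q0, push YB → (q0, ε, YBXYXBXYXYXZ)
All input consumed; M is in state q0.

q0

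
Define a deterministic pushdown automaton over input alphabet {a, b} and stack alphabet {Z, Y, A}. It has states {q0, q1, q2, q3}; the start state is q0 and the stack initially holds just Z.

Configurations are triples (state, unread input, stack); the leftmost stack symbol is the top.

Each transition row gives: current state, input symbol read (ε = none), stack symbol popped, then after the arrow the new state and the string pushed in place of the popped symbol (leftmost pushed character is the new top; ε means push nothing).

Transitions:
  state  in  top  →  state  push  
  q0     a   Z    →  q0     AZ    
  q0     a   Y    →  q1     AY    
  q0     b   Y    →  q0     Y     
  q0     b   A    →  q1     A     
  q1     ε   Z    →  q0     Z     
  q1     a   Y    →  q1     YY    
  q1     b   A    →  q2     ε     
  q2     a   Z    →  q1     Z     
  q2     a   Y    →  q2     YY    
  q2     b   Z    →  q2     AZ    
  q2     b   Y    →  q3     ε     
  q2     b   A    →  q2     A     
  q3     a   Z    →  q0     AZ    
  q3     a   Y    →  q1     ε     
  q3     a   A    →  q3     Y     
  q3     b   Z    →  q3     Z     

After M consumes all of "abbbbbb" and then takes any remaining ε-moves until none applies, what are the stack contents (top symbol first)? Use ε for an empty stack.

(q0, abbbbbb, Z)
  read a, top Z: go to q0, push AZ → (q0, bbbbbb, AZ)
  read b, top A: go to q1, push A → (q1, bbbbb, AZ)
  read b, top A: go to q2, push ε → (q2, bbbb, Z)
  read b, top Z: go to q2, push AZ → (q2, bbb, AZ)
  read b, top A: go to q2, push A → (q2, bb, AZ)
  read b, top A: go to q2, push A → (q2, b, AZ)
  read b, top A: go to q2, push A → (q2, ε, AZ)
All input consumed in state q2 with stack AZ.

AZ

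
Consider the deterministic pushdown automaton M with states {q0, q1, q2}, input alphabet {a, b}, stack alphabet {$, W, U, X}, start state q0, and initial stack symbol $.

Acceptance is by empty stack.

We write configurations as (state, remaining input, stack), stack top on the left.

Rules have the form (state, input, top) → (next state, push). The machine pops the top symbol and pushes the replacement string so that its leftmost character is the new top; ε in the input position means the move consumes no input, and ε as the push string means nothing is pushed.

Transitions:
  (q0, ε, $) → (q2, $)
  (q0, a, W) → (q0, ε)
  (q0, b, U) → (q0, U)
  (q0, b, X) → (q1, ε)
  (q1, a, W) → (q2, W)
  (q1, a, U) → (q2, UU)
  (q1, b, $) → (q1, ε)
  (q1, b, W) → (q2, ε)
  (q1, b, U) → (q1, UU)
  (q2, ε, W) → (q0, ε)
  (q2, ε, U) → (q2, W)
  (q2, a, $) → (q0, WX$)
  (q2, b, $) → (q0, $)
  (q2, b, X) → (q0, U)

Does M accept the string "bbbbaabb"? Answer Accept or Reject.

Accept

(q0, bbbbaabb, $) ⊢ (q2, bbbbaabb, $) ⊢ (q0, bbbaabb, $) ⊢ (q2, bbbaabb, $) ⊢ (q0, bbaabb, $) ⊢ (q2, bbaabb, $) ⊢ (q0, baabb, $) ⊢ (q2, baabb, $) ⊢ (q0, aabb, $) ⊢ (q2, aabb, $) ⊢ (q0, abb, WX$) ⊢ (q0, bb, X$) ⊢ (q1, b, $) ⊢ (q1, ε, ε)
All input consumed and the stack is empty.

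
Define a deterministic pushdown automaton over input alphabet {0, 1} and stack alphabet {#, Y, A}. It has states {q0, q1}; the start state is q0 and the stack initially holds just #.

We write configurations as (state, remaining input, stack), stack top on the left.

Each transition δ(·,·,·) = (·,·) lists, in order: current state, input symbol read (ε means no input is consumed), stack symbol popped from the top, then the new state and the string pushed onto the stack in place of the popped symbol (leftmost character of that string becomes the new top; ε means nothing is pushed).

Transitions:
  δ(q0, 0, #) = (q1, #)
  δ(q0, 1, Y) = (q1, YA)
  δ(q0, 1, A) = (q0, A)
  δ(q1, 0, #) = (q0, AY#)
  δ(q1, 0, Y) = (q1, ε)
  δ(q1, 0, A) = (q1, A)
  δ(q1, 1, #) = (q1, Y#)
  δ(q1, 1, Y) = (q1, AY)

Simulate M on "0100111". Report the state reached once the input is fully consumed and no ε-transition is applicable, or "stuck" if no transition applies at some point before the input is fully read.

(q0, 0100111, #)
  read 0, top #: go to q1, push # → (q1, 100111, #)
  read 1, top #: go to q1, push Y# → (q1, 00111, Y#)
  read 0, top Y: go to q1, push ε → (q1, 0111, #)
  read 0, top #: go to q0, push AY# → (q0, 111, AY#)
  read 1, top A: go to q0, push A → (q0, 11, AY#)
  read 1, top A: go to q0, push A → (q0, 1, AY#)
  read 1, top A: go to q0, push A → (q0, ε, AY#)
All input consumed; M is in state q0.

q0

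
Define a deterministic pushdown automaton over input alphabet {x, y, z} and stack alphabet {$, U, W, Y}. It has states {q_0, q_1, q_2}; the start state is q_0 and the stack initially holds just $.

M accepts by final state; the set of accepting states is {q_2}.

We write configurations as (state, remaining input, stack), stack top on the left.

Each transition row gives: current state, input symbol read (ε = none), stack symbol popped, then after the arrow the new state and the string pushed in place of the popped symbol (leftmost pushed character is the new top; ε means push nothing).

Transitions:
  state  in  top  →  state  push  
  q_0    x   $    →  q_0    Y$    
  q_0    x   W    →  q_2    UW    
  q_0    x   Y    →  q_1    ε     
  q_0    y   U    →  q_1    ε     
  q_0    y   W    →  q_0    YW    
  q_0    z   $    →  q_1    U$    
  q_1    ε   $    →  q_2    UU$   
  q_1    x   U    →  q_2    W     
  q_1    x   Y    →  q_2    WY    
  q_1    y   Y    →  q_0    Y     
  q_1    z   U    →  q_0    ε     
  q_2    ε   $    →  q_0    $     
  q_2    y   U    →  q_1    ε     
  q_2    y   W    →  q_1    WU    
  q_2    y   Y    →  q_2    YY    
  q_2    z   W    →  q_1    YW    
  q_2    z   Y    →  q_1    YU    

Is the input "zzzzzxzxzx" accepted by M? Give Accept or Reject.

Accept

(q_0, zzzzzxzxzx, $)
  read z, top $: go to q_1, push U$ → (q_1, zzzzxzxzx, U$)
  read z, top U: go to q_0, push ε → (q_0, zzzxzxzx, $)
  read z, top $: go to q_1, push U$ → (q_1, zzxzxzx, U$)
  read z, top U: go to q_0, push ε → (q_0, zxzxzx, $)
  read z, top $: go to q_1, push U$ → (q_1, xzxzx, U$)
  read x, top U: go to q_2, push W → (q_2, zxzx, W$)
  read z, top W: go to q_1, push YW → (q_1, xzx, YW$)
  read x, top Y: go to q_2, push WY → (q_2, zx, WYW$)
  read z, top W: go to q_1, push YW → (q_1, x, YWYW$)
  read x, top Y: go to q_2, push WY → (q_2, ε, WYWYW$)
All input consumed; state q_2 ∈ F.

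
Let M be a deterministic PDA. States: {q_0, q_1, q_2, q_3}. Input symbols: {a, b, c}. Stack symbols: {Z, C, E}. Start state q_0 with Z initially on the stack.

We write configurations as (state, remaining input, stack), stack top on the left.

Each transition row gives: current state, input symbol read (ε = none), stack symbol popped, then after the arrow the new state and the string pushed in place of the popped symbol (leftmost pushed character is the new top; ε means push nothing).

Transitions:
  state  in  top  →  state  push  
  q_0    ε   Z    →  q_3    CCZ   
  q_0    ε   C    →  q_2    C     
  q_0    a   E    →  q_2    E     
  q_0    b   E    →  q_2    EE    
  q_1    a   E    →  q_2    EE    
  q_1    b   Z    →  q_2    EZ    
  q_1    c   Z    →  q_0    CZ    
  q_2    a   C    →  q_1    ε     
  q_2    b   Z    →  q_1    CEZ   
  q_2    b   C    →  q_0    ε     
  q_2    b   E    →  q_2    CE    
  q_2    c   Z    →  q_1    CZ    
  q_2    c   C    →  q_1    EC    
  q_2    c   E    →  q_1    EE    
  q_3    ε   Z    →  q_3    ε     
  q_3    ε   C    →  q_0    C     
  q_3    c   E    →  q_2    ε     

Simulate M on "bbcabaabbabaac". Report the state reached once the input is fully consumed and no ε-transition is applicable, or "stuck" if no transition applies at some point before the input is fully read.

(q_0, bbcabaabbabaac, Z)
  ε-move, top Z: go to q_3, push CCZ → (q_3, bbcabaabbabaac, CCZ)
  ε-move, top C: go to q_0, push C → (q_0, bbcabaabbabaac, CCZ)
  ε-move, top C: go to q_2, push C → (q_2, bbcabaabbabaac, CCZ)
  read b, top C: go to q_0, push ε → (q_0, bcabaabbabaac, CZ)
  ε-move, top C: go to q_2, push C → (q_2, bcabaabbabaac, CZ)
  read b, top C: go to q_0, push ε → (q_0, cabaabbabaac, Z)
  ε-move, top Z: go to q_3, push CCZ → (q_3, cabaabbabaac, CCZ)
  ε-move, top C: go to q_0, push C → (q_0, cabaabbabaac, CCZ)
  ε-move, top C: go to q_2, push C → (q_2, cabaabbabaac, CCZ)
  read c, top C: go to q_1, push EC → (q_1, abaabbabaac, ECCZ)
  read a, top E: go to q_2, push EE → (q_2, baabbabaac, EECCZ)
  read b, top E: go to q_2, push CE → (q_2, aabbabaac, CEECCZ)
  read a, top C: go to q_1, push ε → (q_1, abbabaac, EECCZ)
  read a, top E: go to q_2, push EE → (q_2, bbabaac, EEECCZ)
  read b, top E: go to q_2, push CE → (q_2, babaac, CEEECCZ)
  read b, top C: go to q_0, push ε → (q_0, abaac, EEECCZ)
  read a, top E: go to q_2, push E → (q_2, baac, EEECCZ)
  read b, top E: go to q_2, push CE → (q_2, aac, CEEECCZ)
  read a, top C: go to q_1, push ε → (q_1, ac, EEECCZ)
  read a, top E: go to q_2, push EE → (q_2, c, EEEECCZ)
  read c, top E: go to q_1, push EE → (q_1, ε, EEEEECCZ)
All input consumed; M is in state q_1.

q_1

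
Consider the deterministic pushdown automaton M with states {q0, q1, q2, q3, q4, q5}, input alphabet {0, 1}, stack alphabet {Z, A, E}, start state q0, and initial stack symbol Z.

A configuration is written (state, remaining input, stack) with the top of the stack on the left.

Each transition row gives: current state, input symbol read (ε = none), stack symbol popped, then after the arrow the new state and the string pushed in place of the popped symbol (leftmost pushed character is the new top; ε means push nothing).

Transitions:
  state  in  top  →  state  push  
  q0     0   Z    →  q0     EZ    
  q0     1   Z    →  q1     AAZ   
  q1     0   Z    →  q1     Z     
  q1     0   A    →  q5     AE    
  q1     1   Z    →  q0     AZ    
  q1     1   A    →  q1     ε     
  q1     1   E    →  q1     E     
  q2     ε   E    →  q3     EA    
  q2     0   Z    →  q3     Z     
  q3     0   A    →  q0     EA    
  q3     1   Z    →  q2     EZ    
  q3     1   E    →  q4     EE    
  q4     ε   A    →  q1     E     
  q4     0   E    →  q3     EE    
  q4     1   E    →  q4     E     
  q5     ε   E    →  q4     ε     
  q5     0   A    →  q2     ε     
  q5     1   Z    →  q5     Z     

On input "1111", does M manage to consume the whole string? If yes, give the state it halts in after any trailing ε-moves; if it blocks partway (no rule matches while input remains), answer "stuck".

(q0, 1111, Z)
  read 1, top Z: go to q1, push AAZ → (q1, 111, AAZ)
  read 1, top A: go to q1, push ε → (q1, 11, AZ)
  read 1, top A: go to q1, push ε → (q1, 1, Z)
  read 1, top Z: go to q0, push AZ → (q0, ε, AZ)
All input consumed; M is in state q0.

q0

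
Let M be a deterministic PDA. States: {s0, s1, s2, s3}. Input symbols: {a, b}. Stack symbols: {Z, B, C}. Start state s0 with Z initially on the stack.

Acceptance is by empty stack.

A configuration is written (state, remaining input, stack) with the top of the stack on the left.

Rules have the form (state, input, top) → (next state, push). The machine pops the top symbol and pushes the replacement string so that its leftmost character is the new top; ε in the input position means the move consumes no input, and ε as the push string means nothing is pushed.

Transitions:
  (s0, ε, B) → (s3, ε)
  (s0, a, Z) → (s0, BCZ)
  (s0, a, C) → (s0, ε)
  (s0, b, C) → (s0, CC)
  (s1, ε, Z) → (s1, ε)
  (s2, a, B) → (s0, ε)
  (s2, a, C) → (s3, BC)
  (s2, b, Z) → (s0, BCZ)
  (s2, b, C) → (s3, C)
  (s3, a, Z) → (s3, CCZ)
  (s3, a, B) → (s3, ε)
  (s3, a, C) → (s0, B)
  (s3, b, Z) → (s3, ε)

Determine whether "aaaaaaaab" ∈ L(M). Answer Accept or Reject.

(s0, aaaaaaaab, Z) ⊢ (s0, aaaaaaab, BCZ) ⊢ (s3, aaaaaaab, CZ) ⊢ (s0, aaaaaab, BZ) ⊢ (s3, aaaaaab, Z) ⊢ (s3, aaaaab, CCZ) ⊢ (s0, aaaab, BCZ) ⊢ (s3, aaaab, CZ) ⊢ (s0, aaab, BZ) ⊢ (s3, aaab, Z) ⊢ (s3, aab, CCZ) ⊢ (s0, ab, BCZ) ⊢ (s3, ab, CZ) ⊢ (s0, b, BZ) ⊢ (s3, b, Z) ⊢ (s3, ε, ε)
All input consumed and the stack is empty.

Accept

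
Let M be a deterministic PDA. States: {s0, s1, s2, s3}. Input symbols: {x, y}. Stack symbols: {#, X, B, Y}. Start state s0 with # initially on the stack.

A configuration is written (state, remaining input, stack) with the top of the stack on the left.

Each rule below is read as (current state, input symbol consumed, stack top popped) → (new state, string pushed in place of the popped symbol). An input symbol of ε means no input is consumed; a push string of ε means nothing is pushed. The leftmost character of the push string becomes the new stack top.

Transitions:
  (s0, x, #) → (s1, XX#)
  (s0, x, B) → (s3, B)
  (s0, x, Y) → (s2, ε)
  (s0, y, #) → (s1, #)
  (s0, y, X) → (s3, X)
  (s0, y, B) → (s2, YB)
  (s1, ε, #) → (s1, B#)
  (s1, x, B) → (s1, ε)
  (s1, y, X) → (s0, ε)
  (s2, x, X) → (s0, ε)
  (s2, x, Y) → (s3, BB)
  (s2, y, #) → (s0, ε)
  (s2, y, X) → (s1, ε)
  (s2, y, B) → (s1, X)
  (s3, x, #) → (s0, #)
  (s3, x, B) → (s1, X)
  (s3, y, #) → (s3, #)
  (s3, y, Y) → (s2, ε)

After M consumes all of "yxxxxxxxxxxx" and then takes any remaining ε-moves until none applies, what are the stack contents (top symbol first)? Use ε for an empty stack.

(s0, yxxxxxxxxxxx, #)
  read y, top #: go to s1, push # → (s1, xxxxxxxxxxx, #)
  ε-move, top #: go to s1, push B# → (s1, xxxxxxxxxxx, B#)
  read x, top B: go to s1, push ε → (s1, xxxxxxxxxx, #)
  ε-move, top #: go to s1, push B# → (s1, xxxxxxxxxx, B#)
  read x, top B: go to s1, push ε → (s1, xxxxxxxxx, #)
  ε-move, top #: go to s1, push B# → (s1, xxxxxxxxx, B#)
  read x, top B: go to s1, push ε → (s1, xxxxxxxx, #)
  ε-move, top #: go to s1, push B# → (s1, xxxxxxxx, B#)
  read x, top B: go to s1, push ε → (s1, xxxxxxx, #)
  ε-move, top #: go to s1, push B# → (s1, xxxxxxx, B#)
  read x, top B: go to s1, push ε → (s1, xxxxxx, #)
  ε-move, top #: go to s1, push B# → (s1, xxxxxx, B#)
  read x, top B: go to s1, push ε → (s1, xxxxx, #)
  ε-move, top #: go to s1, push B# → (s1, xxxxx, B#)
  read x, top B: go to s1, push ε → (s1, xxxx, #)
  ε-move, top #: go to s1, push B# → (s1, xxxx, B#)
  read x, top B: go to s1, push ε → (s1, xxx, #)
  ε-move, top #: go to s1, push B# → (s1, xxx, B#)
  read x, top B: go to s1, push ε → (s1, xx, #)
  ε-move, top #: go to s1, push B# → (s1, xx, B#)
  read x, top B: go to s1, push ε → (s1, x, #)
  ε-move, top #: go to s1, push B# → (s1, x, B#)
  read x, top B: go to s1, push ε → (s1, ε, #)
  ε-move, top #: go to s1, push B# → (s1, ε, B#)
All input consumed in state s1 with stack B#.

B#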